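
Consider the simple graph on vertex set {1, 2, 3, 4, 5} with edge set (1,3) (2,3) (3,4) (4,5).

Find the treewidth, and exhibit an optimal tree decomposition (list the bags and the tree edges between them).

Each bag holds 2 vertices, so the decomposition has width 1, which upper-bounds the treewidth. G has an edge, so its treewidth is at least 1. Therefore the treewidth is 1.

Treewidth 1.
Bags: B1 = {4, 5}  B2 = {3, 4}  B3 = {2, 3}  B4 = {1, 3}
Tree: B1–B2, B2–B3, B3–B4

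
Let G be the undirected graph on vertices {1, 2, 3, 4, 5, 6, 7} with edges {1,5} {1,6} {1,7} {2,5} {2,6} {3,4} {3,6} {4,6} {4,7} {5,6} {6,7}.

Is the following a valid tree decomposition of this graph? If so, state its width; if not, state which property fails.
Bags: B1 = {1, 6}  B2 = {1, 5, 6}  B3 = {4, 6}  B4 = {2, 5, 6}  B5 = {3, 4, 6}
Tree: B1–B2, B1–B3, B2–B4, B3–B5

No — vertex 7 appears in no bag.

A tree decomposition must satisfy three properties: every vertex lies in some bag; for every edge, both endpoints lie together in some bag; and for every vertex, the bags containing it form a connected subtree. Here vertex 7 appears in no bag, so the decomposition is invalid.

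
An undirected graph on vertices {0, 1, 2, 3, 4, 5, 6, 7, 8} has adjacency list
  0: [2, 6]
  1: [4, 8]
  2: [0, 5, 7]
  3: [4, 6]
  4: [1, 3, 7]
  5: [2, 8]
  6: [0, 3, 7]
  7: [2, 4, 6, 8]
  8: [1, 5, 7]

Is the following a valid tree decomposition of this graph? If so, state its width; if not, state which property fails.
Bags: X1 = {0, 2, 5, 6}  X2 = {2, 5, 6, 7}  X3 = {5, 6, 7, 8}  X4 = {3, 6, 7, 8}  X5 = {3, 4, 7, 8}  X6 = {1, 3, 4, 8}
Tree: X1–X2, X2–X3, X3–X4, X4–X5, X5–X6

Yes; width 3.

Vertex coverage: the bags together contain {0, 1, 2, 3, 4, 5, 6, 7, 8}, the full vertex set. Edge coverage: each edge of G has both endpoints in at least one bag. Running intersection: for every vertex, the bags containing it form a connected subtree. All three properties hold, so this is a valid tree decomposition of width max|bag| − 1 = 3, and hence tw(G) ≤ 3.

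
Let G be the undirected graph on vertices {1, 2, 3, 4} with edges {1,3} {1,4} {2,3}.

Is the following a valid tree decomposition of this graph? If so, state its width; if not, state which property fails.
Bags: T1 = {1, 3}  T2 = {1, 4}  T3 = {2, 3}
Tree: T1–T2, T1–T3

Yes; width 1.

Vertex coverage: the bags together contain {1, 2, 3, 4}, the full vertex set. Edge coverage: each edge of G has both endpoints in at least one bag. Running intersection: for every vertex, the bags containing it form a connected subtree. All three properties hold, so this is a valid tree decomposition of width max|bag| − 1 = 1, and hence tw(G) ≤ 1.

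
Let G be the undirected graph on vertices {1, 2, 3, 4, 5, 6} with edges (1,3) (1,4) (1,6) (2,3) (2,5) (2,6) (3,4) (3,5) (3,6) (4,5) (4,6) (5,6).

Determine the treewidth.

A width-3 tree decomposition is:
Bags: B1 = {1, 3, 4, 6}  B2 = {3, 4, 5, 6}  B3 = {2, 3, 5, 6}
Tree: B1–B2, B2–B3
The largest bag has 4 vertices, giving width 3; this decomposition certifies tw(G) ≤ 3. Conversely, {2, 3, 5, 6} is a clique of size 4, and the vertices of any clique must share a bag in every tree decomposition; so some bag has ≥ 4 vertices and tw(G) ≥ 3. Therefore the treewidth is 3.

3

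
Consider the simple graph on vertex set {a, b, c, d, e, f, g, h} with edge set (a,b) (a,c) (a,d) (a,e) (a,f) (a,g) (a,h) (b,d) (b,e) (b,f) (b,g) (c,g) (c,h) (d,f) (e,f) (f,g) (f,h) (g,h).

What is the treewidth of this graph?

3

A width-3 tree decomposition is:
Bags: B1 = {a, b, f, g}  B2 = {a, b, d, f}  B3 = {a, f, g, h}  B4 = {a, b, e, f}  B5 = {a, c, g, h}
Tree: B1–B2, B1–B3, B2–B4, B3–B5
Every bag has size at most 4, so the width is 4 − 1 = 3 and tw(G) ≤ 3. Conversely, {a, c, g, h} is a clique of size 4, and the vertices of any clique must share a bag in every tree decomposition; so some bag has ≥ 4 vertices and tw(G) ≥ 3. Therefore the treewidth is 3.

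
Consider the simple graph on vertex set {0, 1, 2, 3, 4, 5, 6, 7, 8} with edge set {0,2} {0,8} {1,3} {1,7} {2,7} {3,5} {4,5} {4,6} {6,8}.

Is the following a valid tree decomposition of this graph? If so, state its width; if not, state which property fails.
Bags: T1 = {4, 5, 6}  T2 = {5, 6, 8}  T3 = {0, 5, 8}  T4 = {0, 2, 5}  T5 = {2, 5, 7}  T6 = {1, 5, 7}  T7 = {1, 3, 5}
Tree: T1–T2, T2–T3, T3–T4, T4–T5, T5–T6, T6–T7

Yes; width 2.

Vertex coverage: the bags together contain {0, 1, 2, 3, 4, 5, 6, 7, 8}, the full vertex set. Edge coverage: each edge of G has both endpoints in at least one bag. Running intersection: for every vertex, the bags containing it form a connected subtree. All three properties hold, so this is a valid tree decomposition of width max|bag| − 1 = 2, and hence tw(G) ≤ 2.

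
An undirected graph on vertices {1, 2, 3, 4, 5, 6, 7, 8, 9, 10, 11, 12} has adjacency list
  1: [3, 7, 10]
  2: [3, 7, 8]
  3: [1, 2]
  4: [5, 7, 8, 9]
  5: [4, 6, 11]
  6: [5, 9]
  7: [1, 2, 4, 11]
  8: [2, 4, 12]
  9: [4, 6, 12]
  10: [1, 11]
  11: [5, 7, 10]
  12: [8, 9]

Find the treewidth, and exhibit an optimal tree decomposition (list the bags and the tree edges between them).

Treewidth 3.
Bags: B1 = {1, 2, 3, 10}  B2 = {1, 2, 7, 10}  B3 = {2, 7, 10, 11}  B4 = {2, 7, 8, 11}  B5 = {4, 7, 8, 11}  B6 = {4, 5, 8, 11}  B7 = {4, 5, 8, 12}  B8 = {4, 5, 9, 12}  B9 = {5, 6, 9, 12}
Tree: B1–B2, B2–B3, B3–B4, B4–B5, B5–B6, B6–B7, B7–B8, B8–B9

The largest bag has 4 vertices, giving width 3; this decomposition certifies tw(G) ≤ 3. For the lower bound: the 4 vertex sets {1,3,10}, {2}, {7}, {4,5,8,11} are disjoint, each induces a connected subgraph, and every pair is joined by at least one edge of G. Contracting each set to a single vertex therefore yields K_{4} as a minor, and since treewidth is minor-monotone, tw(G) ≥ tw(K_{4}) = 3. The upper and lower bounds meet at 3, so that is the treewidth.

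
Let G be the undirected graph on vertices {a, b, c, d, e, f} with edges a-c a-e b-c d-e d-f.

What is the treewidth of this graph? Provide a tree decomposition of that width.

Every bag has size at most 2, so the width is 2 − 1 = 1 and tw(G) ≤ 1. Since G has at least one edge (e.g. b–c), it is not an edgeless graph, so tw(G) ≥ 1. Therefore the treewidth is 1.

Treewidth 1.
One optimal decomposition is:
Bags: B1 = {b, c}  B2 = {a, c}  B3 = {a, e}  B4 = {d, e}  B5 = {d, f}
Tree: B1–B2, B2–B3, B3–B4, B4–B5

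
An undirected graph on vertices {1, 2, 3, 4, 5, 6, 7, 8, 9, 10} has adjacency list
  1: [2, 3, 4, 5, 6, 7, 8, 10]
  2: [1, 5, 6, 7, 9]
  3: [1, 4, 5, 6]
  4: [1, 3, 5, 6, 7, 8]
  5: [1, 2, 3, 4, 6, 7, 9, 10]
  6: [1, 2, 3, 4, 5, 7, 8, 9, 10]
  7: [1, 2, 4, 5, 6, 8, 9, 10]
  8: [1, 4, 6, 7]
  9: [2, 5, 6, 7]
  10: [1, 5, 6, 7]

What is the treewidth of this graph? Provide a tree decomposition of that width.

Treewidth 4.
One such decomposition:
Bags: B1 = {1, 4, 6, 7, 8}  B2 = {1, 4, 5, 6, 7}  B3 = {1, 3, 4, 5, 6}  B4 = {1, 2, 5, 6, 7}  B5 = {1, 5, 6, 7, 10}  B6 = {2, 5, 6, 7, 9}
Tree: B1–B2, B2–B3, B2–B4, B2–B5, B4–B6

The largest bag has 5 vertices, giving width 4; this decomposition certifies tw(G) ≤ 4. Conversely, {1, 4, 6, 7, 8} is a clique of size 5, and the vertices of any clique must share a bag in every tree decomposition; so some bag has ≥ 5 vertices and tw(G) ≥ 4. Hence tw(G) = 4 exactly.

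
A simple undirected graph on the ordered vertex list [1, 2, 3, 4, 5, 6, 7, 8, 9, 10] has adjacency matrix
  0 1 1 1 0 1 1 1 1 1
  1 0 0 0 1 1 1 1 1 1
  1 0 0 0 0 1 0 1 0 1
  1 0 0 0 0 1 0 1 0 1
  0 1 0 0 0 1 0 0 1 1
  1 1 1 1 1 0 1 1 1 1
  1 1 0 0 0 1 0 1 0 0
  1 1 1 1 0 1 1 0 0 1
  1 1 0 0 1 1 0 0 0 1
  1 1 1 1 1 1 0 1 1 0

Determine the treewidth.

4

A width-4 tree decomposition is:
Bags: B1 = {1, 3, 6, 8, 10}  B2 = {1, 2, 6, 8, 10}  B3 = {1, 2, 6, 7, 8}  B4 = {1, 4, 6, 8, 10}  B5 = {1, 2, 6, 9, 10}  B6 = {2, 5, 6, 9, 10}
Tree: B1–B2, B2–B3, B2–B4, B2–B5, B5–B6
Every bag has size at most 5, so the width is 5 − 1 = 4 and tw(G) ≤ 4. For the lower bound, the 5 vertices {1, 2, 6, 8, 10} are pairwise adjacent, and any tree decomposition puts a clique entirely inside one bag — forcing width ≥ 4. The upper and lower bounds meet at 4, so that is the treewidth.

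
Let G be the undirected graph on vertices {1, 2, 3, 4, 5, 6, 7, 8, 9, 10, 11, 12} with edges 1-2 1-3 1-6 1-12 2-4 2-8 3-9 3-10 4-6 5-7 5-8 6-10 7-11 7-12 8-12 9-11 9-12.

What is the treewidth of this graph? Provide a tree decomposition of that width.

Every bag has size at most 4, so the width is 4 − 1 = 3 and tw(G) ≤ 3. For the lower bound: the 4 vertex sets {4,6,10}, {3}, {1}, {2,8,9,12} are disjoint, each induces a connected subgraph, and every pair is joined by at least one edge of G. Contracting each set to a single vertex therefore yields K_{4} as a minor, and since treewidth is minor-monotone, tw(G) ≥ tw(K_{4}) = 3. Combining the bounds, tw(G) = 3.

Treewidth 3.
One such decomposition:
Bags: B1 = {3, 4, 6, 10}  B2 = {1, 3, 4, 6}  B3 = {1, 2, 3, 4}  B4 = {1, 2, 3, 9}  B5 = {1, 2, 9, 12}  B6 = {2, 8, 9, 12}  B7 = {8, 9, 11, 12}  B8 = {7, 8, 11, 12}  B9 = {5, 7, 8, 11}
Tree: B1–B2, B2–B3, B3–B4, B4–B5, B5–B6, B6–B7, B7–B8, B8–B9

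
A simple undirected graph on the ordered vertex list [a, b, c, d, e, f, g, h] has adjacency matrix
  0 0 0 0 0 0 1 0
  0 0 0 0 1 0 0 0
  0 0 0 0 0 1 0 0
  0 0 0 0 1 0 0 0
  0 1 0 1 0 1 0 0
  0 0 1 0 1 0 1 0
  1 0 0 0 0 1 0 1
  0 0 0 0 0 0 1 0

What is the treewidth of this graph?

A width-1 tree decomposition is:
Bags: B1 = {e, f}  B2 = {f, g}  B3 = {a, g}  B4 = {b, e}  B5 = {c, f}  B6 = {g, h}  B7 = {d, e}
Tree: B1–B2, B2–B3, B1–B4, B1–B5, B3–B6, B4–B7
Every bag has size at most 2, so the width is 2 − 1 = 1 and tw(G) ≤ 1. Since G has at least one edge (e.g. f–e), it is not an edgeless graph, so tw(G) ≥ 1. Combining the bounds, tw(G) = 1.

1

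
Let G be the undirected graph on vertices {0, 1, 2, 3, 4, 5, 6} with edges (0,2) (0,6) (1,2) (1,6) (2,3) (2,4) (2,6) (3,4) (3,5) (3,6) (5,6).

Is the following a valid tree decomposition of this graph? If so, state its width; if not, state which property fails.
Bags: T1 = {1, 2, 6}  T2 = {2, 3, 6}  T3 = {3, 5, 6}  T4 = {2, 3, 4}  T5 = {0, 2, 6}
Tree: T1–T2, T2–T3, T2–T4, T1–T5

Every vertex of G appears in some bag (union = {0, 1, 2, 3, 4, 5, 6}); every edge is covered by a bag; and for each vertex v the set of bags containing v is connected in the bag tree. The decomposition is therefore valid. The largest bag has 3 vertices, so the width is 2.

Yes; width 2.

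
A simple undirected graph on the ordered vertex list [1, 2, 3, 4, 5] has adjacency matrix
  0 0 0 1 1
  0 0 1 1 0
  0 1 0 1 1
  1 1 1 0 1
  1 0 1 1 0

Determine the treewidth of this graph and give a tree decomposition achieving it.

Treewidth 2.
One optimal decomposition is:
Bags: B1 = {1, 4, 5}  B2 = {3, 4, 5}  B3 = {2, 3, 4}
Tree: B1–B2, B2–B3

Every bag has size at most 3, so the width is 3 − 1 = 2 and tw(G) ≤ 2. For the lower bound, the 3 vertices {1, 4, 5} are pairwise adjacent, and any tree decomposition puts a clique entirely inside one bag — forcing width ≥ 2. Therefore the treewidth is 2.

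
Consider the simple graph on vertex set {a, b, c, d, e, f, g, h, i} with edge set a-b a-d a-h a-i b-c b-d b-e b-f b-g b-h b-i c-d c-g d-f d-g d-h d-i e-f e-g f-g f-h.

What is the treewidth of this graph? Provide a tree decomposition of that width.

Every bag has size at most 4, so the width is 4 − 1 = 3 and tw(G) ≤ 3. For the lower bound, the 4 vertices {a, b, d, h} are pairwise adjacent, and any tree decomposition puts a clique entirely inside one bag — forcing width ≥ 3. Combining the bounds, tw(G) = 3.

Treewidth 3.
One such decomposition:
Bags: B1 = {b, d, f, g}  B2 = {b, d, f, h}  B3 = {a, b, d, h}  B4 = {b, c, d, g}  B5 = {a, b, d, i}  B6 = {b, e, f, g}
Tree: B1–B2, B2–B3, B1–B4, B3–B5, B1–B6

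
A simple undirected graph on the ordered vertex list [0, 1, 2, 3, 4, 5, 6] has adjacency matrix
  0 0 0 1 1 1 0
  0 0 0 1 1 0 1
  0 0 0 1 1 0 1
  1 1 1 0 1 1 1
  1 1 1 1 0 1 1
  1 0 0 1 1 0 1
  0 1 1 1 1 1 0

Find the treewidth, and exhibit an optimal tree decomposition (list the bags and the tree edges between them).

Every bag has size at most 4, so the width is 4 − 1 = 3 and tw(G) ≤ 3. On the other hand G contains the 4-clique {0, 3, 4, 5}. A clique must lie in a single bag of any decomposition, so no decomposition can have width below 3. Combining the bounds, tw(G) = 3.

Treewidth 3.
Bags: B1 = {0, 3, 4, 5}  B2 = {3, 4, 5, 6}  B3 = {2, 3, 4, 6}  B4 = {1, 3, 4, 6}
Tree: B1–B2, B2–B3, B2–B4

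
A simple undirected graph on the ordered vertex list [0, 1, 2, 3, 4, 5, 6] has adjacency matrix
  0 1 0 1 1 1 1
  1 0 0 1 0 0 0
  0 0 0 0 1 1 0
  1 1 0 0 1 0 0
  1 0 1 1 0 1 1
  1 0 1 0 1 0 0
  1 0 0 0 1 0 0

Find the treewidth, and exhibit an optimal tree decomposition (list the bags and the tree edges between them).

Treewidth 2.
One such decomposition:
Bags: B1 = {0, 3, 4}  B2 = {0, 4, 6}  B3 = {0, 4, 5}  B4 = {2, 4, 5}  B5 = {0, 1, 3}
Tree: B1–B2, B2–B3, B3–B4, B1–B5

Each bag holds 3 vertices, so the decomposition has width 2, which upper-bounds the treewidth. On the other hand G contains the 3-clique {0, 1, 3}. A clique must lie in a single bag of any decomposition, so no decomposition can have width below 2. Therefore the treewidth is 2.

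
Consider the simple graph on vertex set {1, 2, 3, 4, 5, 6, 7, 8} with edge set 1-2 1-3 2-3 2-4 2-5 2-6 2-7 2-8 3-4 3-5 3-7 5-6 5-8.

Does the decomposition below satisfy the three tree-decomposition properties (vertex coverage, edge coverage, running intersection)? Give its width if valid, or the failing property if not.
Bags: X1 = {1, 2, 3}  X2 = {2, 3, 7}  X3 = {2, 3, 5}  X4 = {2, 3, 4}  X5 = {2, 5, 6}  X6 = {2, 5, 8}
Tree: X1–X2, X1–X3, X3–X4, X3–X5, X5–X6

Every vertex of G appears in some bag (union = {1, 2, 3, 4, 5, 6, 7, 8}); every edge is covered by a bag; and for each vertex v the set of bags containing v is connected in the bag tree. The decomposition is therefore valid. The largest bag has 3 vertices, so the width is 2.

Yes; width 2.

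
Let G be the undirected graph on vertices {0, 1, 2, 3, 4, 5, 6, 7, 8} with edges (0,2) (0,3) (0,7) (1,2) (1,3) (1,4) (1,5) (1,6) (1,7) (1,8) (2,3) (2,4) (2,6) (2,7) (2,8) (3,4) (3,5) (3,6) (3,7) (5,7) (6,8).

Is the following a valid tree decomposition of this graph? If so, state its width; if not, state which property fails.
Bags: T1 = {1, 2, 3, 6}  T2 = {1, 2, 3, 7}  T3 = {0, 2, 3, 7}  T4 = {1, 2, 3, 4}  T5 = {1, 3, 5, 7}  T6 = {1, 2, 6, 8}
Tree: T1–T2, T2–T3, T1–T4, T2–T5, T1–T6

Yes; width 3.

Every vertex of G appears in some bag (union = {0, 1, 2, 3, 4, 5, 6, 7, 8}); every edge is covered by a bag; and for each vertex v the set of bags containing v is connected in the bag tree. The decomposition is therefore valid. The largest bag has 4 vertices, so the width is 3.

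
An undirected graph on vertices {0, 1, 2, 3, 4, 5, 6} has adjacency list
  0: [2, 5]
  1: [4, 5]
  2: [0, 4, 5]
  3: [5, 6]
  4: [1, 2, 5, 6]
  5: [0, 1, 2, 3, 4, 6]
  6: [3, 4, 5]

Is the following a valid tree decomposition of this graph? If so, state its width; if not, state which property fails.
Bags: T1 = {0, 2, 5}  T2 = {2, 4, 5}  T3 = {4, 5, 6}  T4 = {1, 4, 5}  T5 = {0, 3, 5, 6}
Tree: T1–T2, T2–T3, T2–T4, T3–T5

No — bags containing vertex 0 are not connected in the tree.

A tree decomposition must satisfy three properties: every vertex lies in some bag; for every edge, both endpoints lie together in some bag; and for every vertex, the bags containing it form a connected subtree. Here bags containing vertex 0 are not connected in the tree, so the decomposition is invalid.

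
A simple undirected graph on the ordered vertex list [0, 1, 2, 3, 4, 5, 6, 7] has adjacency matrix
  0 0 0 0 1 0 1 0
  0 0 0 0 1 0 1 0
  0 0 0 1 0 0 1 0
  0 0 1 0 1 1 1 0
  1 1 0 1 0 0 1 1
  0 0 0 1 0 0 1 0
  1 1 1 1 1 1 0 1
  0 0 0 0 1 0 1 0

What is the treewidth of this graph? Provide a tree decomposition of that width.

Each bag holds 3 vertices, so the decomposition has width 2, which upper-bounds the treewidth. On the other hand G contains the 3-clique {2, 3, 6}. A clique must lie in a single bag of any decomposition, so no decomposition can have width below 2. Combining the bounds, tw(G) = 2.

Treewidth 2.
One such decomposition:
Bags: B1 = {3, 5, 6}  B2 = {3, 4, 6}  B3 = {2, 3, 6}  B4 = {0, 4, 6}  B5 = {1, 4, 6}  B6 = {4, 6, 7}
Tree: B1–B2, B1–B3, B2–B4, B4–B5, B5–B6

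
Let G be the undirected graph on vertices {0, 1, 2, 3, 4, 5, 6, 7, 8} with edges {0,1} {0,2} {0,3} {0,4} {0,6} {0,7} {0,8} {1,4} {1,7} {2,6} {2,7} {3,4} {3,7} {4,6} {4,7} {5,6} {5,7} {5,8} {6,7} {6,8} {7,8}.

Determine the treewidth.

A width-3 tree decomposition is:
Bags: B1 = {0, 4, 6, 7}  B2 = {0, 6, 7, 8}  B3 = {0, 1, 4, 7}  B4 = {5, 6, 7, 8}  B5 = {0, 3, 4, 7}  B6 = {0, 2, 6, 7}
Tree: B1–B2, B1–B3, B2–B4, B3–B5, B1–B6
Each bag holds 4 vertices, so the decomposition has width 3, which upper-bounds the treewidth. On the other hand G contains the 4-clique {0, 6, 7, 8}. A clique must lie in a single bag of any decomposition, so no decomposition can have width below 3. The upper and lower bounds meet at 3, so that is the treewidth.

3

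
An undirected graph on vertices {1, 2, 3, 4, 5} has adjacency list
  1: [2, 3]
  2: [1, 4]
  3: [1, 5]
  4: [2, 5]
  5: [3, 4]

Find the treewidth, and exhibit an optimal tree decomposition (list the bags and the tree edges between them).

The largest bag has 3 vertices, giving width 2; this decomposition certifies tw(G) ≤ 2. Since 1–2–4–5–3–1 is a cycle in G, G is not acyclic. Forests are exactly the graphs of treewidth ≤ 1, so tw(G) ≥ 2. Combining the bounds, tw(G) = 2.

Treewidth 2.
One such decomposition:
Bags: B1 = {1, 2, 4}  B2 = {1, 4, 5}  B3 = {1, 3, 5}
Tree: B1–B2, B2–B3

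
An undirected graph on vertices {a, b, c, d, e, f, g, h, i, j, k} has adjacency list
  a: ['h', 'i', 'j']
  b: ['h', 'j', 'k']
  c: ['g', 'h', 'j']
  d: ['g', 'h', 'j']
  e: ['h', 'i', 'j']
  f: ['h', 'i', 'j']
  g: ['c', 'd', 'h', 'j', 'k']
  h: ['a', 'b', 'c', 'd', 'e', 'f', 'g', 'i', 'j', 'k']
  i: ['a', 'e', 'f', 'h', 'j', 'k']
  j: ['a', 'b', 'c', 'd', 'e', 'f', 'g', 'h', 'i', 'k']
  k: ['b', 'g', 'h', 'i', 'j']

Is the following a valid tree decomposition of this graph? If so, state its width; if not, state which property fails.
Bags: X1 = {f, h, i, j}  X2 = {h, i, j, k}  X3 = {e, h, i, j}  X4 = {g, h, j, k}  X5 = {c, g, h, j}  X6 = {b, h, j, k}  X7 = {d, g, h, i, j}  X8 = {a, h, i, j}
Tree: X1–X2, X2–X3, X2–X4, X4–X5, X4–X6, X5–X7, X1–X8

A tree decomposition must satisfy three properties: every vertex lies in some bag; for every edge, both endpoints lie together in some bag; and for every vertex, the bags containing it form a connected subtree. Here bags containing vertex i are not connected in the tree, so the decomposition is invalid.

No — bags containing vertex i are not connected in the tree.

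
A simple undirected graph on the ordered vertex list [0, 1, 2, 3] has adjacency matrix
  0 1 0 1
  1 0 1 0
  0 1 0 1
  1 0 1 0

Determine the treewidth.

A width-2 tree decomposition is:
Bags: B1 = {0, 2, 3}  B2 = {0, 1, 2}
Tree: B1–B2
The largest bag has 3 vertices, giving width 2; this decomposition certifies tw(G) ≤ 2. For the lower bound, G contains the cycle 2–3–0–1–2, so G is not a forest; only forests have treewidth ≤ 1, hence tw(G) ≥ 2. Therefore the treewidth is 2.

2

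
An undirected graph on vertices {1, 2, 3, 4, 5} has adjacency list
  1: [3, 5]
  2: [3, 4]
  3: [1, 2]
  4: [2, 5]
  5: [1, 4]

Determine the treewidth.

A width-2 tree decomposition is:
Bags: B1 = {1, 2, 3}  B2 = {1, 2, 4}  B3 = {1, 4, 5}
Tree: B1–B2, B2–B3
Every bag has size at most 3, so the width is 3 − 1 = 2 and tw(G) ≤ 2. Since 1–3–2–4–5–1 is a cycle in G, G is not acyclic. Forests are exactly the graphs of treewidth ≤ 1, so tw(G) ≥ 2. Hence tw(G) = 2 exactly.

2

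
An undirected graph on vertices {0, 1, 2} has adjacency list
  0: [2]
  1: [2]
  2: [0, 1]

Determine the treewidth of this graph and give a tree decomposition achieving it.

Treewidth 1.
One such decomposition:
Bags: B1 = {0, 2}  B2 = {1, 2}
Tree: B1–B2

Each bag holds 2 vertices, so the decomposition has width 1, which upper-bounds the treewidth. Since G has at least one edge (e.g. 2–0), it is not an edgeless graph, so tw(G) ≥ 1. The upper and lower bounds meet at 1, so that is the treewidth.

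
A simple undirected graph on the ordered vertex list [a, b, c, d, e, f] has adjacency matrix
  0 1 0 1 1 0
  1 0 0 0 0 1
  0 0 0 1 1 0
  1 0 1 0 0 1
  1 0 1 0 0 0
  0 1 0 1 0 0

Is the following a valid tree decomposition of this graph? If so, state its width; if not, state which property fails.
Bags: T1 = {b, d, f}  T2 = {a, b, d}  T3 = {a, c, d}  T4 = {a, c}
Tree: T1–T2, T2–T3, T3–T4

No — vertex e appears in no bag.

A tree decomposition must satisfy three properties: every vertex lies in some bag; for every edge, both endpoints lie together in some bag; and for every vertex, the bags containing it form a connected subtree. Here vertex e appears in no bag, so the decomposition is invalid.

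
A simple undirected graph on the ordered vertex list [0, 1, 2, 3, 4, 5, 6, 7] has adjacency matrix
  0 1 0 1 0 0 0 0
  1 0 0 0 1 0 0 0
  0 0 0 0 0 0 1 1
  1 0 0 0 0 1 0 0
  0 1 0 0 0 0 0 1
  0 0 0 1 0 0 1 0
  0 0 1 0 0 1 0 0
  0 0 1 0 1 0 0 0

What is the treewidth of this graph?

A width-2 tree decomposition is:
Bags: B1 = {0, 1, 3}  B2 = {1, 3, 4}  B3 = {3, 4, 7}  B4 = {2, 3, 7}  B5 = {2, 3, 6}  B6 = {3, 5, 6}
Tree: B1–B2, B2–B3, B3–B4, B4–B5, B5–B6
The largest bag has 3 vertices, giving width 2; this decomposition certifies tw(G) ≤ 2. Since 3–0–1–4–7–2–6–5–3 is a cycle in G, G is not acyclic. Forests are exactly the graphs of treewidth ≤ 1, so tw(G) ≥ 2. The upper and lower bounds meet at 2, so that is the treewidth.

2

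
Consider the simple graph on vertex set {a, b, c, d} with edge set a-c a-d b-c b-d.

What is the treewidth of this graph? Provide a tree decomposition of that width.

Treewidth 2.
Bags: B1 = {a, b, d}  B2 = {a, b, c}
Tree: B1–B2

Each bag holds 3 vertices, so the decomposition has width 2, which upper-bounds the treewidth. Since a–d–b–c–a is a cycle in G, G is not acyclic. Forests are exactly the graphs of treewidth ≤ 1, so tw(G) ≥ 2. Therefore the treewidth is 2.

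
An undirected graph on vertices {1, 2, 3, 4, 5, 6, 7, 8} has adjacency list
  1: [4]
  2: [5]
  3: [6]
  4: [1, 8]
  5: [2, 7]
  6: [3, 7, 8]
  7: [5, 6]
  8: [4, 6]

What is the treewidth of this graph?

1

A width-1 tree decomposition is:
Bags: B1 = {3, 6}  B2 = {6, 8}  B3 = {4, 8}  B4 = {6, 7}  B5 = {5, 7}  B6 = {1, 4}  B7 = {2, 5}
Tree: B1–B2, B2–B3, B1–B4, B4–B5, B3–B6, B5–B7
Each bag holds 2 vertices, so the decomposition has width 1, which upper-bounds the treewidth. Any graph with an edge has treewidth ≥ 1, and G has the edge 6–3. Therefore the treewidth is 1.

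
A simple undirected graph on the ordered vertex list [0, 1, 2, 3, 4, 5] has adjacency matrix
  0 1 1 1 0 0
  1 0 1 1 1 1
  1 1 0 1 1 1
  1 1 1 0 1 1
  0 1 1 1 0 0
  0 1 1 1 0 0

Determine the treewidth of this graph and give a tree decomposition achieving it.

Treewidth 3.
One optimal decomposition is:
Bags: B1 = {0, 1, 2, 3}  B2 = {1, 2, 3, 5}  B3 = {1, 2, 3, 4}
Tree: B1–B2, B1–B3

The largest bag has 4 vertices, giving width 3; this decomposition certifies tw(G) ≤ 3. On the other hand G contains the 4-clique {0, 1, 2, 3}. A clique must lie in a single bag of any decomposition, so no decomposition can have width below 3. Combining the bounds, tw(G) = 3.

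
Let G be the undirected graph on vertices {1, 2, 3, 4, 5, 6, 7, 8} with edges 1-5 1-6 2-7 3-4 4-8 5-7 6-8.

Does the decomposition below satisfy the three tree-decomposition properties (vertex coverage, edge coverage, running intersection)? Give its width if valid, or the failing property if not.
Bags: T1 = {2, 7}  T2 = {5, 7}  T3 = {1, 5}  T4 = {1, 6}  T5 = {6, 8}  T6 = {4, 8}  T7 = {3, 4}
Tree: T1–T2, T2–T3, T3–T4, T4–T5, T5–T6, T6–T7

Yes; width 1.

Vertex coverage: the bags together contain {1, 2, 3, 4, 5, 6, 7, 8}, the full vertex set. Edge coverage: each edge of G has both endpoints in at least one bag. Running intersection: for every vertex, the bags containing it form a connected subtree. All three properties hold, so this is a valid tree decomposition of width max|bag| − 1 = 1, and hence tw(G) ≤ 1.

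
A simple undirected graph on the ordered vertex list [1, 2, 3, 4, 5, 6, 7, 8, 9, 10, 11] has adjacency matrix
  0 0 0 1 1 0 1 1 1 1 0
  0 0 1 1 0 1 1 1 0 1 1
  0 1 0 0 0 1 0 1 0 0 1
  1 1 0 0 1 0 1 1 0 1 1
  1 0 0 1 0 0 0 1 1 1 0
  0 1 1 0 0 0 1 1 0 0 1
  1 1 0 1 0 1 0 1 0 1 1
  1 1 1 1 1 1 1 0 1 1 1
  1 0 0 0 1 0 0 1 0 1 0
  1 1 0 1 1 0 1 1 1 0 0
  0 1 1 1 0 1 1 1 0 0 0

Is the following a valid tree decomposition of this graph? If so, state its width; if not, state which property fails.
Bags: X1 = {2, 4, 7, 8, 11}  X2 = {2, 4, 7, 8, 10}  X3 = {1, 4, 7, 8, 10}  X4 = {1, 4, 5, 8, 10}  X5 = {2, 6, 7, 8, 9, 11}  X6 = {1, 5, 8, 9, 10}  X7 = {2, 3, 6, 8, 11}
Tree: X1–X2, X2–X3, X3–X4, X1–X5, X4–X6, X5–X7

A tree decomposition must satisfy three properties: every vertex lies in some bag; for every edge, both endpoints lie together in some bag; and for every vertex, the bags containing it form a connected subtree. Here bags containing vertex 9 are not connected in the tree, so the decomposition is invalid.

No — bags containing vertex 9 are not connected in the tree.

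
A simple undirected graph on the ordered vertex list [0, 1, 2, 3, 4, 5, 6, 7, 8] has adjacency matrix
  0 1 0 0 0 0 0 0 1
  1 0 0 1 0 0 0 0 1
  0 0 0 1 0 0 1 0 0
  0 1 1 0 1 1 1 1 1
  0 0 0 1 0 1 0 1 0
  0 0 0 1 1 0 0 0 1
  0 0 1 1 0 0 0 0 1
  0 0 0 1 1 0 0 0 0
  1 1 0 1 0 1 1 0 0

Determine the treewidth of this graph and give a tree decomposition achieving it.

Treewidth 2.
One such decomposition:
Bags: B1 = {1, 3, 8}  B2 = {3, 6, 8}  B3 = {3, 5, 8}  B4 = {0, 1, 8}  B5 = {3, 4, 5}  B6 = {3, 4, 7}  B7 = {2, 3, 6}
Tree: B1–B2, B2–B3, B1–B4, B3–B5, B5–B6, B2–B7

The largest bag has 3 vertices, giving width 2; this decomposition certifies tw(G) ≤ 2. For the lower bound, the 3 vertices {0, 1, 8} are pairwise adjacent, and any tree decomposition puts a clique entirely inside one bag — forcing width ≥ 2. The upper and lower bounds meet at 2, so that is the treewidth.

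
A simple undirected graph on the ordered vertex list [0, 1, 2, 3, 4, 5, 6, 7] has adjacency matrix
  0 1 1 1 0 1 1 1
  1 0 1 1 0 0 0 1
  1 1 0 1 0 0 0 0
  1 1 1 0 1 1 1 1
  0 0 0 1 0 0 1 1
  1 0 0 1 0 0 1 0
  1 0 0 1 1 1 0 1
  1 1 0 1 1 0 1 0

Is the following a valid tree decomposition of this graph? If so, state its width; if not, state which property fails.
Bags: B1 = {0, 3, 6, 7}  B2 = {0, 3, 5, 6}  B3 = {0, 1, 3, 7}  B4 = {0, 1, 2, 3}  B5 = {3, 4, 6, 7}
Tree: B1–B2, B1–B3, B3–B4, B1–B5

Yes; width 3.

Every vertex of G appears in some bag (union = {0, 1, 2, 3, 4, 5, 6, 7}); every edge is covered by a bag; and for each vertex v the set of bags containing v is connected in the bag tree. The decomposition is therefore valid. The largest bag has 4 vertices, so the width is 3.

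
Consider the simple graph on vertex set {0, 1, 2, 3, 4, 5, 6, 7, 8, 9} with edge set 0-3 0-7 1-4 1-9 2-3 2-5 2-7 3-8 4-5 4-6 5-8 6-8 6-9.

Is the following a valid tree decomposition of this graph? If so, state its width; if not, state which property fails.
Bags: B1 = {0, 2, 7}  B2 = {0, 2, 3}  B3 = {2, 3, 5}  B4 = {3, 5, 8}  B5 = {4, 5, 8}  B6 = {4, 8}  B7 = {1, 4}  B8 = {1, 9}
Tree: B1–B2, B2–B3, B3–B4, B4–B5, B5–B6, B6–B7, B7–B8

A tree decomposition must satisfy three properties: every vertex lies in some bag; for every edge, both endpoints lie together in some bag; and for every vertex, the bags containing it form a connected subtree. Here vertex 6 appears in no bag, so the decomposition is invalid.

No — vertex 6 appears in no bag.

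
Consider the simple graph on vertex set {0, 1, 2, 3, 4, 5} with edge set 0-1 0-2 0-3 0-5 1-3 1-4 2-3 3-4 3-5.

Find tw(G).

2

A width-2 tree decomposition is:
Bags: B1 = {0, 2, 3}  B2 = {0, 1, 3}  B3 = {0, 3, 5}  B4 = {1, 3, 4}
Tree: B1–B2, B1–B3, B2–B4
Each bag holds 3 vertices, so the decomposition has width 2, which upper-bounds the treewidth. Conversely, {0, 1, 3} is a clique of size 3, and the vertices of any clique must share a bag in every tree decomposition; so some bag has ≥ 3 vertices and tw(G) ≥ 2. Hence tw(G) = 2 exactly.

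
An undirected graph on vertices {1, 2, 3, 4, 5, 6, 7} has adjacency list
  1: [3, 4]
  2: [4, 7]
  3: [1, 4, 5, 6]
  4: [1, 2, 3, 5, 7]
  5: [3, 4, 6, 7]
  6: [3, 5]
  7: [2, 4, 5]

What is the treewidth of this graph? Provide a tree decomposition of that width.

The largest bag has 3 vertices, giving width 2; this decomposition certifies tw(G) ≤ 2. For the lower bound, the 3 vertices {2, 4, 7} are pairwise adjacent, and any tree decomposition puts a clique entirely inside one bag — forcing width ≥ 2. Hence tw(G) = 2 exactly.

Treewidth 2.
One such decomposition:
Bags: B1 = {3, 5, 6}  B2 = {3, 4, 5}  B3 = {4, 5, 7}  B4 = {1, 3, 4}  B5 = {2, 4, 7}
Tree: B1–B2, B2–B3, B2–B4, B3–B5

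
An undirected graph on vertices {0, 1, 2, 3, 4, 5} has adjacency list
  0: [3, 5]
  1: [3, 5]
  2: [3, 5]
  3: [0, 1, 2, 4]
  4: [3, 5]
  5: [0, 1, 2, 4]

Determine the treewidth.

A width-2 tree decomposition is:
Bags: B1 = {1, 3, 5}  B2 = {3, 4, 5}  B3 = {0, 3, 5}  B4 = {2, 3, 5}
Tree: B1–B2, B2–B3, B3–B4
Every bag has size at most 3, so the width is 3 − 1 = 2 and tw(G) ≤ 2. The edges 5–1–3–4–5 form a cycle, so G is not a tree and its treewidth is at least 2. Therefore the treewidth is 2.

2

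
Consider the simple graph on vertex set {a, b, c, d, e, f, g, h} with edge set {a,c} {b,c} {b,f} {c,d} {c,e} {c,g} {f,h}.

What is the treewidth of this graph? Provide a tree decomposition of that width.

Treewidth 1.
One such decomposition:
Bags: B1 = {b, f}  B2 = {b, c}  B3 = {f, h}  B4 = {a, c}  B5 = {c, d}  B6 = {c, g}  B7 = {c, e}
Tree: B1–B2, B1–B3, B2–B4, B2–B5, B5–B6, B5–B7

The largest bag has 2 vertices, giving width 1; this decomposition certifies tw(G) ≤ 1. Since G has at least one edge (e.g. b–f), it is not an edgeless graph, so tw(G) ≥ 1. Hence tw(G) = 1 exactly.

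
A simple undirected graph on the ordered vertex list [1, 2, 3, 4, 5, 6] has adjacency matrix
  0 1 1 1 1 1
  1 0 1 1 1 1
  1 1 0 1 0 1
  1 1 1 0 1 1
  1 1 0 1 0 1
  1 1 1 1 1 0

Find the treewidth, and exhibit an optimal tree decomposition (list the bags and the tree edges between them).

Treewidth 4.
Bags: B1 = {1, 2, 4, 5, 6}  B2 = {1, 2, 3, 4, 6}
Tree: B1–B2

Every bag has size at most 5, so the width is 5 − 1 = 4 and tw(G) ≤ 4. On the other hand G contains the 5-clique {1, 2, 3, 4, 6}. A clique must lie in a single bag of any decomposition, so no decomposition can have width below 4. Hence tw(G) = 4 exactly.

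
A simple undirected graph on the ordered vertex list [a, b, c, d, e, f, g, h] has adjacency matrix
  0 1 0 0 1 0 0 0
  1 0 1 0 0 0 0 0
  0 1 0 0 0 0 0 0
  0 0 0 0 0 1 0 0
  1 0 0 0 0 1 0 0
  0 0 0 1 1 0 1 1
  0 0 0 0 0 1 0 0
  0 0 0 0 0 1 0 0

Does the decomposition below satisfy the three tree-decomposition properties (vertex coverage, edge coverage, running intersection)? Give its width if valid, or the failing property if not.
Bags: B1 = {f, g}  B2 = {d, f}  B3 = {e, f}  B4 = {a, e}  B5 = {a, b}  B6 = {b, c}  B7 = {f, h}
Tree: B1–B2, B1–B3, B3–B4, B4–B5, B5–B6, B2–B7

Vertex coverage: the bags together contain {a, b, c, d, e, f, g, h}, the full vertex set. Edge coverage: each edge of G has both endpoints in at least one bag. Running intersection: for every vertex, the bags containing it form a connected subtree. All three properties hold, so this is a valid tree decomposition of width max|bag| − 1 = 1, and hence tw(G) ≤ 1.

Yes; width 1.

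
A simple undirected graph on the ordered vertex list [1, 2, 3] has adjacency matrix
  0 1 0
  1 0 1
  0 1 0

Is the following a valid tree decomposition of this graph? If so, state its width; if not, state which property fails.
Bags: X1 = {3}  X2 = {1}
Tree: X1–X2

A tree decomposition must satisfy three properties: every vertex lies in some bag; for every edge, both endpoints lie together in some bag; and for every vertex, the bags containing it form a connected subtree. Here vertex 2 appears in no bag, so the decomposition is invalid.

No — vertex 2 appears in no bag.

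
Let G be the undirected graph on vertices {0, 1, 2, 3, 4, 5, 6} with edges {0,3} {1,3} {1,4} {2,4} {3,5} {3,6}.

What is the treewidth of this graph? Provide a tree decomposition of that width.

Treewidth 1.
Bags: B1 = {3, 5}  B2 = {3, 6}  B3 = {0, 3}  B4 = {1, 3}  B5 = {1, 4}  B6 = {2, 4}
Tree: B1–B2, B1–B3, B2–B4, B4–B5, B5–B6

Each bag holds 2 vertices, so the decomposition has width 1, which upper-bounds the treewidth. Any graph with an edge has treewidth ≥ 1, and G has the edge 5–3. Hence tw(G) = 1 exactly.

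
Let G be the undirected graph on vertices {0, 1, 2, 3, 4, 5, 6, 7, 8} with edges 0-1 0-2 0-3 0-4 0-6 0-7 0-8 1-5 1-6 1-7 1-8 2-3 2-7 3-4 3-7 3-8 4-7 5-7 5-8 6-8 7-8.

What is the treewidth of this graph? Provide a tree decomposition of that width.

Treewidth 3.
One such decomposition:
Bags: B1 = {0, 1, 7, 8}  B2 = {0, 3, 7, 8}  B3 = {0, 1, 6, 8}  B4 = {0, 3, 4, 7}  B5 = {0, 2, 3, 7}  B6 = {1, 5, 7, 8}
Tree: B1–B2, B1–B3, B2–B4, B2–B5, B1–B6

Each bag holds 4 vertices, so the decomposition has width 3, which upper-bounds the treewidth. On the other hand G contains the 4-clique {0, 1, 6, 8}. A clique must lie in a single bag of any decomposition, so no decomposition can have width below 3. The upper and lower bounds meet at 3, so that is the treewidth.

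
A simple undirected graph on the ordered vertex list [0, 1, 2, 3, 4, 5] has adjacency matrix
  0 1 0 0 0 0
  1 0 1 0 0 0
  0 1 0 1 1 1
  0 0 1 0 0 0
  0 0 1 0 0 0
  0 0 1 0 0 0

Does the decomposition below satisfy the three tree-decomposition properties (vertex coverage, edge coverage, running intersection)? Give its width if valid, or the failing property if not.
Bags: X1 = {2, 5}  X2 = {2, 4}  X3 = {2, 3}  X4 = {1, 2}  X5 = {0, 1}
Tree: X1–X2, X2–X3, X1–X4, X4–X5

Yes; width 1.

Every vertex of G appears in some bag (union = {0, 1, 2, 3, 4, 5}); every edge is covered by a bag; and for each vertex v the set of bags containing v is connected in the bag tree. The decomposition is therefore valid. The largest bag has 2 vertices, so the width is 1.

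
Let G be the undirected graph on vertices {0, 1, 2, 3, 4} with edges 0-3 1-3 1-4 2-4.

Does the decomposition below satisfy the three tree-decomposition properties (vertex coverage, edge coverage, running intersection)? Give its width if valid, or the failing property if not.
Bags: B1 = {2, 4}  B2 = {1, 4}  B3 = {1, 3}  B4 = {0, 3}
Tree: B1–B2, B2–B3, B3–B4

Checking the three conditions: (i) the bags cover all of {0, 1, 2, 3, 4}; (ii) for each edge, some bag contains both endpoints; (iii) the bags containing any fixed vertex form a subtree. All hold, so the decomposition is valid with width 2 − 1 = 1.

Yes; width 1.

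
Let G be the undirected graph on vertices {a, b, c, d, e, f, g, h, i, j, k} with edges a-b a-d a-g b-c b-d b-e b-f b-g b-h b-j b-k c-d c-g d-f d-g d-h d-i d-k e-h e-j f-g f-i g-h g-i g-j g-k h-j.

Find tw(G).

A width-3 tree decomposition is:
Bags: B1 = {b, d, g, h}  B2 = {a, b, d, g}  B3 = {b, c, d, g}  B4 = {b, d, f, g}  B5 = {d, f, g, i}  B6 = {b, g, h, j}  B7 = {b, e, h, j}  B8 = {b, d, g, k}
Tree: B1–B2, B2–B3, B1–B4, B4–B5, B1–B6, B6–B7, B4–B8
The largest bag has 4 vertices, giving width 3; this decomposition certifies tw(G) ≤ 3. For the lower bound, the 4 vertices {b, d, f, g} are pairwise adjacent, and any tree decomposition puts a clique entirely inside one bag — forcing width ≥ 3. Hence tw(G) = 3 exactly.

3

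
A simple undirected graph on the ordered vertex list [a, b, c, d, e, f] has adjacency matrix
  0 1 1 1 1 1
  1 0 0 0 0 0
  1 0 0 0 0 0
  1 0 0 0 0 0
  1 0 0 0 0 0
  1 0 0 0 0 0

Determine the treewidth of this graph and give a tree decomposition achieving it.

Each bag holds 2 vertices, so the decomposition has width 1, which upper-bounds the treewidth. Since G has at least one edge (e.g. a–f), it is not an edgeless graph, so tw(G) ≥ 1. Therefore the treewidth is 1.

Treewidth 1.
Bags: B1 = {a, f}  B2 = {a, c}  B3 = {a, b}  B4 = {a, e}  B5 = {a, d}
Tree: B1–B2, B1–B3, B3–B4, B4–B5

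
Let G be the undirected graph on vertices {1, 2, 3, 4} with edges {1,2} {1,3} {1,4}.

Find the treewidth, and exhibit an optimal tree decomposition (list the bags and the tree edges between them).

Each bag holds 2 vertices, so the decomposition has width 1, which upper-bounds the treewidth. Any graph with an edge has treewidth ≥ 1, and G has the edge 1–3. Therefore the treewidth is 1.

Treewidth 1.
One optimal decomposition is:
Bags: B1 = {1, 3}  B2 = {1, 2}  B3 = {1, 4}
Tree: B1–B2, B2–B3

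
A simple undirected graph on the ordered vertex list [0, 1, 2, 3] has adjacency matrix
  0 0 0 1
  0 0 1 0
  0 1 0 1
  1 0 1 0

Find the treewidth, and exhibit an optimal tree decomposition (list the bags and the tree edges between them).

Treewidth 1.
Bags: B1 = {1, 2}  B2 = {2, 3}  B3 = {0, 3}
Tree: B1–B2, B2–B3

The largest bag has 2 vertices, giving width 1; this decomposition certifies tw(G) ≤ 1. Any graph with an edge has treewidth ≥ 1, and G has the edge 1–2. Hence tw(G) = 1 exactly.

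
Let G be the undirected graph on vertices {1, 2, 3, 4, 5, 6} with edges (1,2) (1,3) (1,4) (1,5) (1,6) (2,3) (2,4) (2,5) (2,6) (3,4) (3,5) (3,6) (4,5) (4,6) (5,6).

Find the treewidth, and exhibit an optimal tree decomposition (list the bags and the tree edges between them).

With just one bag of size 6, the width is 6 − 1 = 5, so tw(G) ≤ 5. On the other hand G contains the 6-clique {1, 2, 3, 4, 5, 6}. A clique must lie in a single bag of any decomposition, so no decomposition can have width below 5. Hence tw(G) = 5 exactly.

Treewidth 5.
One such decomposition:
Bags: B1 = {1, 2, 3, 4, 5, 6}
Tree: (single bag)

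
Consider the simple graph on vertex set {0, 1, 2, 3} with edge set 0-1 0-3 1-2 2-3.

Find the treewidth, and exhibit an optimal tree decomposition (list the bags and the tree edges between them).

Every bag has size at most 3, so the width is 3 − 1 = 2 and tw(G) ≤ 2. The edges 2–3–0–1–2 form a cycle, so G is not a tree and its treewidth is at least 2. The upper and lower bounds meet at 2, so that is the treewidth.

Treewidth 2.
Bags: B1 = {0, 2, 3}  B2 = {0, 1, 2}
Tree: B1–B2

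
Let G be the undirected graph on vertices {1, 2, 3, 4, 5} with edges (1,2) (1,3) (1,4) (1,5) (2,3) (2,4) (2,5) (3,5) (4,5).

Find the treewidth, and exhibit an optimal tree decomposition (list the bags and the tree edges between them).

Every bag has size at most 4, so the width is 4 − 1 = 3 and tw(G) ≤ 3. On the other hand G contains the 4-clique {1, 2, 3, 5}. A clique must lie in a single bag of any decomposition, so no decomposition can have width below 3. Hence tw(G) = 3 exactly.

Treewidth 3.
One optimal decomposition is:
Bags: B1 = {1, 2, 4, 5}  B2 = {1, 2, 3, 5}
Tree: B1–B2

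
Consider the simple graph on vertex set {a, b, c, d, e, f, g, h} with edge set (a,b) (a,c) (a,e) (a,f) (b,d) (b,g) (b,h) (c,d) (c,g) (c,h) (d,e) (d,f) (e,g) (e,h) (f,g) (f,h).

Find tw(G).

4

A width-4 tree decomposition is:
Bags: B1 = {b, c, d, e, f}  B2 = {a, b, c, e, f}  B3 = {b, c, e, f, h}  B4 = {b, c, e, f, g}
Tree: B1–B2, B2–B3, B3–B4
Each bag holds 5 vertices, so the decomposition has width 4, which upper-bounds the treewidth. For the lower bound: the 5 vertex sets {d,e}, {a,c}, {f,h}, {b}, {g} are disjoint, each induces a connected subgraph, and every pair is joined by at least one edge of G. Contracting each set to a single vertex therefore yields K_{5} as a minor, and since treewidth is minor-monotone, tw(G) ≥ tw(K_{5}) = 4. Therefore the treewidth is 4.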